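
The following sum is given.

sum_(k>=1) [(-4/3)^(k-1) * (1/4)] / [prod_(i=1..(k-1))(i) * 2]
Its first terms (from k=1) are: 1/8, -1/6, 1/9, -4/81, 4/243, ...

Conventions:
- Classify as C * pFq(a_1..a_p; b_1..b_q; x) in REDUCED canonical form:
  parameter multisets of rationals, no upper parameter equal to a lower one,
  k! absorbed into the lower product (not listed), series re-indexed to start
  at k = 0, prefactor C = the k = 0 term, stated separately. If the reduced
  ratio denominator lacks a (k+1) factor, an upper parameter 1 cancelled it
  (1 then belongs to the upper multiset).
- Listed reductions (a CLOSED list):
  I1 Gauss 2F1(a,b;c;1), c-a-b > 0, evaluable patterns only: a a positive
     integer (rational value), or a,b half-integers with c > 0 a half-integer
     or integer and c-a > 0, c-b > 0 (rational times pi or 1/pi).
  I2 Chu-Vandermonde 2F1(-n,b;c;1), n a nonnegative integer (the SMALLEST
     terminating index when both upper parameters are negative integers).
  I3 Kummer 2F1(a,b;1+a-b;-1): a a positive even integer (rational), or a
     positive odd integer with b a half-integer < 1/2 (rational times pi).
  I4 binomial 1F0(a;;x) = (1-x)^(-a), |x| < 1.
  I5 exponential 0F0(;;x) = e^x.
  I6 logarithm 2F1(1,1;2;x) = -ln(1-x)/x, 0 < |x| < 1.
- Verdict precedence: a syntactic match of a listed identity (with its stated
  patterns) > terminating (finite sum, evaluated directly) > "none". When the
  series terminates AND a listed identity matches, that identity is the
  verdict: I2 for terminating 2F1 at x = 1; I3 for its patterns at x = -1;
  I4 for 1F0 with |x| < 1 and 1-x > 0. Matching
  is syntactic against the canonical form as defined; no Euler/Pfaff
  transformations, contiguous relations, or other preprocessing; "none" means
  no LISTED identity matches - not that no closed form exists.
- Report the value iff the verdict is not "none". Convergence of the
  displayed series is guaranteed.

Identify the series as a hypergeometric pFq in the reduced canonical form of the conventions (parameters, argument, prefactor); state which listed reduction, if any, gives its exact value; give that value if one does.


With C = 1/8: the canonical form is 0F0(-; -; -4/3). Verdict (x = -4/3): exponential (I5) applies (the 0F0 exponential series at x = -4/3). Value: (1/8) * e^(-4/3).

Key step: with t_0 = 1/8, the constant factors (prefactor 1/8) combine into one prefactor.
Step ratio: r(k) = (-4/3) * 1 / [(k+1)] - rational in k. x = (-4/3); t_0 = 1/8; negate the roots.


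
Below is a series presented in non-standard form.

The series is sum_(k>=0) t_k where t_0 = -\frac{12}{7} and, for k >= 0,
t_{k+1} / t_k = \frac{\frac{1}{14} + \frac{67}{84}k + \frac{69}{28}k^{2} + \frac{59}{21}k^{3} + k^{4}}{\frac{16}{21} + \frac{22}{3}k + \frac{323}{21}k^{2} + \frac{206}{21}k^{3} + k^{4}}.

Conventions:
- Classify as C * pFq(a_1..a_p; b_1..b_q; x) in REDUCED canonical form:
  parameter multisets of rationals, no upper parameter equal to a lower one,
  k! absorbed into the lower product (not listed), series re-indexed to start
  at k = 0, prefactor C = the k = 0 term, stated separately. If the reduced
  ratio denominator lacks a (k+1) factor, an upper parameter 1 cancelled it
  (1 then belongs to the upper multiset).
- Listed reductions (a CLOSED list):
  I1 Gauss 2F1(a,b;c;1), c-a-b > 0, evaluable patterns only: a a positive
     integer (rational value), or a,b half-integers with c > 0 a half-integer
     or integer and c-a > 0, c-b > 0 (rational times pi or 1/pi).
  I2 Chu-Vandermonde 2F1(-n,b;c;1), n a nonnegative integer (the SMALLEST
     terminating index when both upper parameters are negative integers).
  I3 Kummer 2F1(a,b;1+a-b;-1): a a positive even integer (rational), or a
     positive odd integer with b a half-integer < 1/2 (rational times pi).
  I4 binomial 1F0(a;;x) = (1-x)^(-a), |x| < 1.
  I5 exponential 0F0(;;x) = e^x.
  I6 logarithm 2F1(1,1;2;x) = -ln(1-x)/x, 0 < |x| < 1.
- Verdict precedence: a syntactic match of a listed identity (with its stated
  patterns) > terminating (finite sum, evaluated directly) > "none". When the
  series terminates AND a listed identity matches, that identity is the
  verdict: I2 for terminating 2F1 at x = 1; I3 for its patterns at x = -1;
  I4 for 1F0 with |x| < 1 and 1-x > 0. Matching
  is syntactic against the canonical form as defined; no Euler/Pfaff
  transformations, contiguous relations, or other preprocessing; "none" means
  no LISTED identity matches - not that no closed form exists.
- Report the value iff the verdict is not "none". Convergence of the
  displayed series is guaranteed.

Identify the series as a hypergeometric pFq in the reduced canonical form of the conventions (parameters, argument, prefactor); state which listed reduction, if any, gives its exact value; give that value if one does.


With C = -\frac{12}{7}: the canonical form is 2F1(\frac{1}{2}, \frac{3}{2}; 8; 1). Verdict (x = 1): Gauss's theorem I1 (half-integer case) applies (x = 1; upper {\frac{1}{2}, \frac{3}{2}} half-integers, c = 8 in the evaluable pattern). Value: \left(-\frac{4194304}{693693}\right) / \pi.

Key step: t_0 being -\frac{12}{7}, factor the ratio over Q (C = -12/7, x = 1): negated roots = parameters.
Ratio: r(k) = 1 * (k+\frac{1}{2}) (k+\frac{3}{2}) / [(k+8) (k+1)] - rational in k. x = 1; t_0 = -\frac{12}{7}; negate the roots.


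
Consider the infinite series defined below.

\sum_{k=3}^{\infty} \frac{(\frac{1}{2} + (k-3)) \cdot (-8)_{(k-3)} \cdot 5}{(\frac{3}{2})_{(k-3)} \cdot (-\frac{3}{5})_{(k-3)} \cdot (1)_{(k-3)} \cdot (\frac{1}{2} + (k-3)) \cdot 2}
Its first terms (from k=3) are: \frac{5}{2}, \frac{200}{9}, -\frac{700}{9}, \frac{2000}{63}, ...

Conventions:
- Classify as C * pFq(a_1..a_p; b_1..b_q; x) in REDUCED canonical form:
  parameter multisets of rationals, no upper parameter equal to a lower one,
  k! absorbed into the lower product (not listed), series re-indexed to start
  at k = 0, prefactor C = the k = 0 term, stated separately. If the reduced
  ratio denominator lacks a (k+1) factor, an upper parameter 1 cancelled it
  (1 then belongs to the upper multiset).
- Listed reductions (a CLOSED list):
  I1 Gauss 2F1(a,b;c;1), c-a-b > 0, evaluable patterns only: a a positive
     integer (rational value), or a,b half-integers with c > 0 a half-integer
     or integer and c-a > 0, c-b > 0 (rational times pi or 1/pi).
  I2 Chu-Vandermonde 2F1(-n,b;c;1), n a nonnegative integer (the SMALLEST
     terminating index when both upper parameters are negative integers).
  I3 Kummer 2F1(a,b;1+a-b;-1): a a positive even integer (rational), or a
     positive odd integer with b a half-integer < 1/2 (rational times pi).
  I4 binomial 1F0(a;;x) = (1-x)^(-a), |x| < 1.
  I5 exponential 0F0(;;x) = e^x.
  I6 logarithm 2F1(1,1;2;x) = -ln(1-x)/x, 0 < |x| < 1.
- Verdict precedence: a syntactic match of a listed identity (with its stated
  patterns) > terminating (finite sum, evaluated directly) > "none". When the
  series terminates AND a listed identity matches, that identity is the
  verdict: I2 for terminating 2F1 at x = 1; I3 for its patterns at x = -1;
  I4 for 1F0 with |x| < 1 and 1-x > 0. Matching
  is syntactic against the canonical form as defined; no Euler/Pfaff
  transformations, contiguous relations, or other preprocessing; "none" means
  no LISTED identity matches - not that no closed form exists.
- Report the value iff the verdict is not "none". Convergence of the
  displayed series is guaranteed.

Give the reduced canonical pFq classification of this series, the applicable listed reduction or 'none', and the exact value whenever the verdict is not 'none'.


With C = \frac{5}{2}: the canonical form is 1F2(-8; -\frac{3}{5}, \frac{3}{2}; 1). Verdict: terminating - upper parameter -8 makes this a finite sum (last index 8), evaluated exactly. Sum: -\frac{43545137443135}{1753775219196}.

Key step: x = 1 and k + 1/2 divides numerator and denominator alike; prefactor 5/2 after cancelling.
Term ratio: r(k) = 1 * (k-8) / [(k-\frac{3}{5}) (k+\frac{3}{2}) (k+1)] - poly over poly, x = 1 from leading terms; C = \frac{5}{2} at k = 0.


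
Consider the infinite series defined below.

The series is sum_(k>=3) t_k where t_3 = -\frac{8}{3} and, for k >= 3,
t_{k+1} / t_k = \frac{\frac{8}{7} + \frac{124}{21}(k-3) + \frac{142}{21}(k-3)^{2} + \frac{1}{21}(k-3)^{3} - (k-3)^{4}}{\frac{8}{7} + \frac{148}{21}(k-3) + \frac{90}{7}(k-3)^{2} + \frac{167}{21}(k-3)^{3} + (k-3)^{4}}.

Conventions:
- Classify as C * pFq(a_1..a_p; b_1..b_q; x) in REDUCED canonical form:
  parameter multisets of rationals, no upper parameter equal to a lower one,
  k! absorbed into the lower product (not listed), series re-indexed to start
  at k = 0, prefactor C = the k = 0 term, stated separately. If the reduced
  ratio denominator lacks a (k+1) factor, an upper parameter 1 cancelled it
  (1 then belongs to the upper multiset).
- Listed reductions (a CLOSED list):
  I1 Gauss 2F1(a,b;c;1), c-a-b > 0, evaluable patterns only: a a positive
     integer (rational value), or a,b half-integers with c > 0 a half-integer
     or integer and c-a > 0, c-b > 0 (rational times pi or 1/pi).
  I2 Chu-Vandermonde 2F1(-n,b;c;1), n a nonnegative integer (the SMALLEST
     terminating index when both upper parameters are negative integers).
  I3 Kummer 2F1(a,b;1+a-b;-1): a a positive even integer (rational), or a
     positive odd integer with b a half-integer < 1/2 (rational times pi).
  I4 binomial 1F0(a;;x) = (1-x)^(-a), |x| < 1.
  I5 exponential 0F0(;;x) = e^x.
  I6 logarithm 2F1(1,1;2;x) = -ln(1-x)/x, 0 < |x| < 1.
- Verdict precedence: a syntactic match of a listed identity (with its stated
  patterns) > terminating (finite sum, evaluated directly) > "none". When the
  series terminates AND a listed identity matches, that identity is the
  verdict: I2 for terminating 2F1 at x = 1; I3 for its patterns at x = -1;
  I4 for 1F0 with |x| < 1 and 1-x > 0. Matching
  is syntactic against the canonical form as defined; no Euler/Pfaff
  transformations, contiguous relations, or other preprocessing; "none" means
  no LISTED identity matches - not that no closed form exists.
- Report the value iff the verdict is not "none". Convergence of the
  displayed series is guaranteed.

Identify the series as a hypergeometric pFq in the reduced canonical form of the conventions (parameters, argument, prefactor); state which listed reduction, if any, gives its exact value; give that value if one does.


The series (x = -1) is 2F1: upper {-3, 2}, lower {6}, prefactor -\frac{8}{3}. Verdict: the Kummer evaluation I3 fires (x = -1; c = 6 equals 1+a-b for upper {-3, 2}: listed pattern). Exact value: -\frac{20}{3}.

Key observation: t_0 = -\frac{8}{3} here, and factor the ratio over Q (C = -8/3): negated roots = parameters.
Step ratio: r(k) = -1 * (k-3) (k+2) / [(k+6) (k+1)] - rational in k, leading ratio -1; with t_0 = -\frac{8}{3}, classification follows.


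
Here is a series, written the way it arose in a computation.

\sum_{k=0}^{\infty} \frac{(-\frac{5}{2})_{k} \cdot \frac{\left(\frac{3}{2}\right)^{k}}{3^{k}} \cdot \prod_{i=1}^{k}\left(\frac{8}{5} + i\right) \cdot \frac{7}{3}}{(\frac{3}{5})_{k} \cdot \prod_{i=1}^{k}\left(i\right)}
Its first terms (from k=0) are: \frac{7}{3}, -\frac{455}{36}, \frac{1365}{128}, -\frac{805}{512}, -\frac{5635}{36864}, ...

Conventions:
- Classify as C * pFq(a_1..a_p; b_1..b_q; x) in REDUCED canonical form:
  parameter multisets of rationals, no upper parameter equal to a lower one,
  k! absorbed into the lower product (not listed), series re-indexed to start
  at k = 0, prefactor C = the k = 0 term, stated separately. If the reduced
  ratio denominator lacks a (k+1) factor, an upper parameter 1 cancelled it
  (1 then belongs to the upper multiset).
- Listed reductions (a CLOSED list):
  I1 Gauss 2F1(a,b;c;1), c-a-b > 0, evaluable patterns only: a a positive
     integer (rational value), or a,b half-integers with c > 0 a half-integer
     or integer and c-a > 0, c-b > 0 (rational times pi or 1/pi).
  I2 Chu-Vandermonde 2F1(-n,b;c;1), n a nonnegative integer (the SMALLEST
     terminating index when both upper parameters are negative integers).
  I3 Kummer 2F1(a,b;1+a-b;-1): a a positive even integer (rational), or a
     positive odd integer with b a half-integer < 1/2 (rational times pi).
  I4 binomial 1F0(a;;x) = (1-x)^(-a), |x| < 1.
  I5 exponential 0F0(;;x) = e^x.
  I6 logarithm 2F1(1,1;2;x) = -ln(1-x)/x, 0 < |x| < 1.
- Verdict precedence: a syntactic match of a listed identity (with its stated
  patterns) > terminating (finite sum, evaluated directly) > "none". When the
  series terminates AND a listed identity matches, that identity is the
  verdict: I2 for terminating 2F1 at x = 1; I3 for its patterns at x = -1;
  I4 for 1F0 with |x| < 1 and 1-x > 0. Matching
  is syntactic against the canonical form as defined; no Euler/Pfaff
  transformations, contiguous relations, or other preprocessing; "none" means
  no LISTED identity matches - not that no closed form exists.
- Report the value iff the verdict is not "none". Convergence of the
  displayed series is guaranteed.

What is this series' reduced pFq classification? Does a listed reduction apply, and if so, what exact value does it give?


Prefactor \frac{7}{3}, argument \frac{1}{2}: 2F1 with upper {-\frac{5}{2}, \frac{13}{5}} over lower {\frac{3}{5}}. Verdict: none. A 2F1 with upper {-\frac{5}{2}, \frac{13}{5}} fits none of I1-I6 at x = \frac{1}{2}; the sum runs forever.

The tell: with t_0 = \frac{7}{3}, the product of the first k integers (C = 7/3) is k!.
Adjacent-term ratio: r(k) = \frac{1}{2} * (k-\frac{5}{2}) (k+\frac{13}{5}) / [(k+\frac{3}{5}) (k+1)] - rational in k. x = \frac{1}{2}; t_0 = \frac{7}{3}; negate the roots.


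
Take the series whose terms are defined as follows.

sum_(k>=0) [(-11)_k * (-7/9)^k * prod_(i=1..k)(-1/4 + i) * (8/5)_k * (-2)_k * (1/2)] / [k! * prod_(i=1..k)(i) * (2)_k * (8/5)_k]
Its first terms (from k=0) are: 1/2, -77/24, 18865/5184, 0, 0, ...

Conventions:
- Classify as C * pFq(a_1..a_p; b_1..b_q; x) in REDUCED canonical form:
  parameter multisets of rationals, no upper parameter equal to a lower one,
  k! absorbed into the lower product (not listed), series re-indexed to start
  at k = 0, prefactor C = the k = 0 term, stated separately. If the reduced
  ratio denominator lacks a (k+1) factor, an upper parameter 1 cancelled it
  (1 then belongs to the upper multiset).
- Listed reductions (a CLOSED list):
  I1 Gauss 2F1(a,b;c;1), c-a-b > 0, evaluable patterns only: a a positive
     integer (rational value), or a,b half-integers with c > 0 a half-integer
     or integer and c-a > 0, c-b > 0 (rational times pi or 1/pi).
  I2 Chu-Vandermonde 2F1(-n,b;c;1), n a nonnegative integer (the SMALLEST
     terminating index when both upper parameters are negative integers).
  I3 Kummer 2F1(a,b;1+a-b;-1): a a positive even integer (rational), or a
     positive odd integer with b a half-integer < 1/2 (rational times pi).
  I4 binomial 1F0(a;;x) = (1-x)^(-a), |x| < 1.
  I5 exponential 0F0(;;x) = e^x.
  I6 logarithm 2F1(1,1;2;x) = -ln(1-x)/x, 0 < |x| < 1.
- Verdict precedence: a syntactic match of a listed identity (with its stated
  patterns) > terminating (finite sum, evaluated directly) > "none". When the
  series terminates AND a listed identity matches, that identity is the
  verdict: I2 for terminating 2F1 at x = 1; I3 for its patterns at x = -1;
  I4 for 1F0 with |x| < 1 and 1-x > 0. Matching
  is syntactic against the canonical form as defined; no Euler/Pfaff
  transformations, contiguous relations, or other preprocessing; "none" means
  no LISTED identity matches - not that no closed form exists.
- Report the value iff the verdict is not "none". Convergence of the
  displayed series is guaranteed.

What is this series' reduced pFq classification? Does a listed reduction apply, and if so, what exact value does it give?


With C = 1/2: the canonical form is 3F2(-11, -2, 3/4; 1, 2; -7/9). Verdict: terminating - the sum ends at index 2 because -2 is a negative integer; exact evaluation follows. Its exact value is 4825/5184.

Structural cue: t_0 being 1/2, the product of the first k integers (C = 1/2, x = -7/9) is k!.
Term ratio: r(k) = (-7/9) * (k-11) (k-2) (k+3/4) / [(k+1) (k+2) (k+1)] - poly over poly, x = (-7/9) from leading terms; C = 1/2 at k = 0.


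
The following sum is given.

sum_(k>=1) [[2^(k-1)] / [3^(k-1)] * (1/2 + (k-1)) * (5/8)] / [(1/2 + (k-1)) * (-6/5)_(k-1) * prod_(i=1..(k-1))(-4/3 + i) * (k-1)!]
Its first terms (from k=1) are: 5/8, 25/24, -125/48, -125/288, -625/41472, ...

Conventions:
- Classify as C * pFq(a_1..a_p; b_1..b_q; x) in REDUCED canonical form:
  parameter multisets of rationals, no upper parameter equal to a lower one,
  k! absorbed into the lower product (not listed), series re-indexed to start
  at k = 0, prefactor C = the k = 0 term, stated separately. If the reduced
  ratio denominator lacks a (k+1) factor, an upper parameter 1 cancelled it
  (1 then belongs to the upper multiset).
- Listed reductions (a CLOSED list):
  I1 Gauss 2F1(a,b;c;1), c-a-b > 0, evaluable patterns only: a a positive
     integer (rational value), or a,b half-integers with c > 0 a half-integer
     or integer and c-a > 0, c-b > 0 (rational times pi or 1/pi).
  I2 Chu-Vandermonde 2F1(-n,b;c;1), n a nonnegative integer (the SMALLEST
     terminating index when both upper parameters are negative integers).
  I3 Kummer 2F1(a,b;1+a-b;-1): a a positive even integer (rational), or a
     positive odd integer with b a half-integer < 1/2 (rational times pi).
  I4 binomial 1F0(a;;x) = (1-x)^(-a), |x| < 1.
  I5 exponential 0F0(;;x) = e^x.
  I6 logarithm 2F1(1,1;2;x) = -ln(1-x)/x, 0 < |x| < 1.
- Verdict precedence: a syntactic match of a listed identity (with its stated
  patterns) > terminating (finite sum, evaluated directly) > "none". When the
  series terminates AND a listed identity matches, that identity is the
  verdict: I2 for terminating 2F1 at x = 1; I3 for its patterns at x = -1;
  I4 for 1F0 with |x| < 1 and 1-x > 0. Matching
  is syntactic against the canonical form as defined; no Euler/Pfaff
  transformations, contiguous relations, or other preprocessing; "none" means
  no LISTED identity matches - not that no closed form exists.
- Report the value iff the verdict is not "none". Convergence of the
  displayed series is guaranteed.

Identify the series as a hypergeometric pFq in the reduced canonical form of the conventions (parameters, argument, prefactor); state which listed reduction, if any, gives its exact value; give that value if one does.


This is 5/8 * 0F2(-; -6/5, -1/3; 2/3) in reduced canonical form. Verdict: none here - no I1-I6 shape fits x = 2/3 with lower {-6/5, -1/3}.

Key observation: with t_0 = 5/8, the factor k + 1/2 cancels (top and bottom), leaving C = 5/8.
Term ratio: r(k) = (2/3) * 1 / [(k-6/5) (k-1/3) (k+1)] - rational in k, leading ratio (2/3); with t_0 = 5/8, classification follows.


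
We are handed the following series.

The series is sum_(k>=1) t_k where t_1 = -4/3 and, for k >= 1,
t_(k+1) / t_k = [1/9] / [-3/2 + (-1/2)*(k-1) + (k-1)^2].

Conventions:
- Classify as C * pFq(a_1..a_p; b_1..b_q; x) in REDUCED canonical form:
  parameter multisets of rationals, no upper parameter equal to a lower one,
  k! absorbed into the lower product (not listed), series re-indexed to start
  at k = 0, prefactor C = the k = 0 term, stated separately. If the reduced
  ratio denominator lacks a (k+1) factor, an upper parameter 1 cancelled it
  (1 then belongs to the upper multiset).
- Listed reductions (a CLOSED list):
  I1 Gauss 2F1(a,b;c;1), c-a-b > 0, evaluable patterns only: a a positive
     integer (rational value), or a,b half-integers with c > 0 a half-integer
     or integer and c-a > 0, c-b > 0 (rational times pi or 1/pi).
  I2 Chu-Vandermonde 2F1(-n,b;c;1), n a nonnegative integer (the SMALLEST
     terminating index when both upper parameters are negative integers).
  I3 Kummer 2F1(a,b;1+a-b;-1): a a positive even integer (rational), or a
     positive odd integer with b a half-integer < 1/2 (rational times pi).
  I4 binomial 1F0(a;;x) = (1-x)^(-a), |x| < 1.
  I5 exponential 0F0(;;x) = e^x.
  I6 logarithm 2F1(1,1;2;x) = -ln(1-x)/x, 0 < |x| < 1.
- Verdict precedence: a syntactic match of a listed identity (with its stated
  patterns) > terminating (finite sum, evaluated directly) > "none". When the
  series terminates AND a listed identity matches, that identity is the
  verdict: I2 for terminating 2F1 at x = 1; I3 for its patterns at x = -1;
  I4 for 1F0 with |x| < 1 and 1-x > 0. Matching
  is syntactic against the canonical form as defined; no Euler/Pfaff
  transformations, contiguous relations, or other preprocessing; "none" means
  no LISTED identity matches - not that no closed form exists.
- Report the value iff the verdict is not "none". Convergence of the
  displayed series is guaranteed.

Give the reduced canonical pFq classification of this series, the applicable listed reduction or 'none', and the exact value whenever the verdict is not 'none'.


Canonical form: C = -4/3 times 0F1 with upper {-}, lower {-3/2}, x = 1/9. Verdict: none. Every listed pattern misses the 0F1 form at 1/9, upper {-}.

The tell: with t_0 = -4/3, factor the ratio over Q (C = -4/3): negated roots = parameters.
Step ratio: r(k) = (1/9) * 1 / [(k-3/2) (k+1)] ; factor over Q: parameters, x = (1/9), and C = -4/3.


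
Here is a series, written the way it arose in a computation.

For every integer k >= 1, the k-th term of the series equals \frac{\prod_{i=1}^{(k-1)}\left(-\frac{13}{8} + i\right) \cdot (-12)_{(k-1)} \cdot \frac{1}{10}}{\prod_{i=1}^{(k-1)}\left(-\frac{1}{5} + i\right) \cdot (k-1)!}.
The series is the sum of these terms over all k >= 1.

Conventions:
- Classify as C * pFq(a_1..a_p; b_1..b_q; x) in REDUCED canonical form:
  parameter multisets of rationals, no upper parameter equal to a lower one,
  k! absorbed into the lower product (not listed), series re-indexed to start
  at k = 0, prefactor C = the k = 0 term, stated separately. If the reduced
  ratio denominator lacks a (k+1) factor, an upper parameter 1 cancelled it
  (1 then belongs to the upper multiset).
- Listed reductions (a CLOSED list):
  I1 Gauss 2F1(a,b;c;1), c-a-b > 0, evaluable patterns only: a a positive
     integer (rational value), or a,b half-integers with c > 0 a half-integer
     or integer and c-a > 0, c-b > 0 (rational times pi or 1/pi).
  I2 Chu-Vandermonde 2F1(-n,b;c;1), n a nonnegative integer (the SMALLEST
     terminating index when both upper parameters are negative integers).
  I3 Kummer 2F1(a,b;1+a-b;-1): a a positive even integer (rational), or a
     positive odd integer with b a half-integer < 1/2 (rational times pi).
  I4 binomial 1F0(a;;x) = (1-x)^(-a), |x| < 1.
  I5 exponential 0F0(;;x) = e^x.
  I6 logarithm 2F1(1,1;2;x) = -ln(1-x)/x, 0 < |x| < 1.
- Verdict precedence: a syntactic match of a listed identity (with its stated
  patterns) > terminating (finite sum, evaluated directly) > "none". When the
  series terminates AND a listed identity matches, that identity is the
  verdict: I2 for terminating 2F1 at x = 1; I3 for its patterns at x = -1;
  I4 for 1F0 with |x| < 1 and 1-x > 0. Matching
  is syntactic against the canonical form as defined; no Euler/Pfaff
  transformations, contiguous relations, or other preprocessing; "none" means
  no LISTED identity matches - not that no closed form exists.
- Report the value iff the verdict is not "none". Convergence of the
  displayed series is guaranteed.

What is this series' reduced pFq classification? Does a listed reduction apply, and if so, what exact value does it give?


With C = \frac{1}{10}: the canonical form is 2F1(-12, -\frac{5}{8}; \frac{4}{5}; 1). Verdict: this is Vandermonde's identity (I2) (terminating 2F1 at x = 1 with n = 12, b = -5/8, c = \frac{4}{5}). Hence: \frac{160918645564295123}{251216416714260480}.

The tell: t_0 being \frac{1}{10}, the lower running product (C = 1/10, x = 1) is a rising factorial.
Consecutive-term ratio: r(k) = 1 * (k-12) (k-\frac{5}{8}) / [(k+\frac{4}{5}) (k+1)] - poly over poly, x = 1 from leading terms; C = \frac{1}{10} at k = 0.


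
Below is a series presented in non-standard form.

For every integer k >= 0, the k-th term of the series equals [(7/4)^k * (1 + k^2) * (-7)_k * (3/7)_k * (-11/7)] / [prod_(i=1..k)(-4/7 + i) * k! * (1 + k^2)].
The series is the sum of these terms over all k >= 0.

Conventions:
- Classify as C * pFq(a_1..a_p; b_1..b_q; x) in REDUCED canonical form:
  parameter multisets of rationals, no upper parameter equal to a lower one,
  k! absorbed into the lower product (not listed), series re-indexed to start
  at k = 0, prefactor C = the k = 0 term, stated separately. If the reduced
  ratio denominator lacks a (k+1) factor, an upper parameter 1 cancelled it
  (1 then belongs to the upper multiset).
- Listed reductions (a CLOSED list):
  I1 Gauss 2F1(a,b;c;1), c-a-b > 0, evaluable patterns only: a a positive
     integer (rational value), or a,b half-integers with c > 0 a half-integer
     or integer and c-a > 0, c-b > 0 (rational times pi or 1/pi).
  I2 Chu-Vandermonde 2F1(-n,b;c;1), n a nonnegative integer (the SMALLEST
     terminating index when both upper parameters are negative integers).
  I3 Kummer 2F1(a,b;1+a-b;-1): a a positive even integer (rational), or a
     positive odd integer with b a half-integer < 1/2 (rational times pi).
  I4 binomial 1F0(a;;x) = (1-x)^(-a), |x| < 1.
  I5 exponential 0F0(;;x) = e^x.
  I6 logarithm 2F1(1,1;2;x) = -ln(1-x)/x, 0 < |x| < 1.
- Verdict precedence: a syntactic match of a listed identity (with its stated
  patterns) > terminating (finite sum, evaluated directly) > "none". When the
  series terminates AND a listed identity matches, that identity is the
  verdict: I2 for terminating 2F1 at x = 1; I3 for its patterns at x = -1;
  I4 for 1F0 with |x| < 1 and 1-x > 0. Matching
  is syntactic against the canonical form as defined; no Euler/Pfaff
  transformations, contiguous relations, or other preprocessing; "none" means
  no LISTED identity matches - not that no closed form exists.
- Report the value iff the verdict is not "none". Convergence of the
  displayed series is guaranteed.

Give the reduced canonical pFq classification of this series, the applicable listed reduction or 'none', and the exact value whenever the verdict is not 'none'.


The series (x = 7/4) is 1F0: upper {-7}, lower {-}, prefactor -11/7. Verdict: terminating - upper -7 stops the sum at k = 7; the 8 terms are added exactly. Value: 24057/114688.

Structural cue: t_0 = -11/7 here, and striking the common factor k^2 + 1 reduces the term (C = -11/7, x = 7/4).
Consecutive-term ratio: r(k) = (7/4) * (k-7) / [(k+1)] ; factor over Q: parameters, x = (7/4), and C = -11/7.


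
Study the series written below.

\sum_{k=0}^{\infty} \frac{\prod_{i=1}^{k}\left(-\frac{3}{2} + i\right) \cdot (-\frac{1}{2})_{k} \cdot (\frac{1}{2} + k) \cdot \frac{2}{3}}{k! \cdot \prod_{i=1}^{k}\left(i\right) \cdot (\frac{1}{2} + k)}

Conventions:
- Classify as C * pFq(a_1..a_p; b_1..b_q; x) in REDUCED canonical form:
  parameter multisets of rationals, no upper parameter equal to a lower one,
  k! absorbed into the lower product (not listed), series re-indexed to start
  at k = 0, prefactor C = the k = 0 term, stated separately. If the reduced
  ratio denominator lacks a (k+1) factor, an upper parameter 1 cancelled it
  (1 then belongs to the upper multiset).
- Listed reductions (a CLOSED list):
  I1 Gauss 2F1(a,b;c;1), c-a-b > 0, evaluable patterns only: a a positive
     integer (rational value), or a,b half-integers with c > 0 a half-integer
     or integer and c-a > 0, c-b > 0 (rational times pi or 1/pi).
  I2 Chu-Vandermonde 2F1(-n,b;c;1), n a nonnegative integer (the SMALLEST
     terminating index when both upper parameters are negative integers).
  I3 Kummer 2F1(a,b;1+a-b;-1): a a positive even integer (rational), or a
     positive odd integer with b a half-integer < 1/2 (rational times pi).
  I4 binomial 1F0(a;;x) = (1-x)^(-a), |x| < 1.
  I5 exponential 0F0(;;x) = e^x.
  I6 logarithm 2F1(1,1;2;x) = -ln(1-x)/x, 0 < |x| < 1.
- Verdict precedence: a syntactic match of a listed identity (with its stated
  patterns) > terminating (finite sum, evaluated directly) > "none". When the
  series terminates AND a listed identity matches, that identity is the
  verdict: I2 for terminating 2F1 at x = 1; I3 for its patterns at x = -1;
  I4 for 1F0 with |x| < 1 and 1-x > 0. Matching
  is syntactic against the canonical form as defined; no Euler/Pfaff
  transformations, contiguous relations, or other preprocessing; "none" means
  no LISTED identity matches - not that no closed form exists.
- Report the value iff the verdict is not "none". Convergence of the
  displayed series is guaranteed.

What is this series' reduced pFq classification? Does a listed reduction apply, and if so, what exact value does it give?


The series (x = 1) is 2F1: upper {-\frac{1}{2}, -\frac{1}{2}}, lower {1}, prefactor \frac{2}{3}. Verdict: this is Gauss (I1, half-integer pattern) (x = 1; upper {-\frac{1}{2}, -\frac{1}{2}} half-integers, c = 1 in the evaluable pattern). Value: \frac{8}{3} / \pi.

The tell: from the first term \frac{2}{3}: the factor k + 1/2 cancels (top and bottom), leaving prefactor 2/3.
Term ratio: r(k) = 1 * (k-\frac{1}{2}) (k-\frac{1}{2}) / [(k+1) (k+1)] - poly over poly, x = 1 from leading terms; C = \frac{2}{3} at k = 0.


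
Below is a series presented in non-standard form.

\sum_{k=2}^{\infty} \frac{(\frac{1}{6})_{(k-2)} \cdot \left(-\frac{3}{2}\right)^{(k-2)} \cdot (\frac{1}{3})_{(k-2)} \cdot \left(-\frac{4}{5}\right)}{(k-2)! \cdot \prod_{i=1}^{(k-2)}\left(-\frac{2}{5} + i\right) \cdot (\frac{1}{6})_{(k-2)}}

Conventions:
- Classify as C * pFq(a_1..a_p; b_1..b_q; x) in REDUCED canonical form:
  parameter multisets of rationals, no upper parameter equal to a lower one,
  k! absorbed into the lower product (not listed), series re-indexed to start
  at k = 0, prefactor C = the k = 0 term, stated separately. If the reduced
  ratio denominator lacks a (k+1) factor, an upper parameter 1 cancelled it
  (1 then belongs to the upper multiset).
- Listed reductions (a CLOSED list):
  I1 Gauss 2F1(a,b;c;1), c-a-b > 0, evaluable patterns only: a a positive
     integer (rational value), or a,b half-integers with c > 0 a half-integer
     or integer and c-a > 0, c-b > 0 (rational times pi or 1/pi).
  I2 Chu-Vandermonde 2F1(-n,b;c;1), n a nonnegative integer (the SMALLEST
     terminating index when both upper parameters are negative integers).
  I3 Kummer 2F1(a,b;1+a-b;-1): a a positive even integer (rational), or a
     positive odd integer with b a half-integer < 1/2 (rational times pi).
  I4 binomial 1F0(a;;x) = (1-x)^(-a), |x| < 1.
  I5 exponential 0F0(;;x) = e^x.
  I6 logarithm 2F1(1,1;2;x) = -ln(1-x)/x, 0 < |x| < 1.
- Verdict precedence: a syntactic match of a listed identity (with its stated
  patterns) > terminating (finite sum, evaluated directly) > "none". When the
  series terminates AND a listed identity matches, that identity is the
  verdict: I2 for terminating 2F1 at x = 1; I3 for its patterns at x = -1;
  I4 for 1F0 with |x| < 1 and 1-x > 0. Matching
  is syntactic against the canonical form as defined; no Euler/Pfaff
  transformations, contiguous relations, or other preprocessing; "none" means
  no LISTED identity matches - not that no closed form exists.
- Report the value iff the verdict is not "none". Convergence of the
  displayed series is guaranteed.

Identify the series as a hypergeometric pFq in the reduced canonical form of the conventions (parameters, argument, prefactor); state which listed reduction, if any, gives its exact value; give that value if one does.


This is -\frac{4}{5} * 1F1(\frac{1}{3}; \frac{3}{5}; -\frac{3}{2}) in reduced canonical form. Verdict: none. A 1F1 with upper {\frac{1}{3}} fits none of I1-I6 at x = -\frac{3}{2}; the sum runs forever.

Key observation: t_0 being -\frac{4}{5}, the parameter 1/6 appears in both the upper and lower lists and cancels.
Step ratio: r(k) = -\frac{3}{2} * (k+\frac{1}{3}) / [(k+\frac{3}{5}) (k+1)] - rational in k, leading ratio -\frac{3}{2}; with t_0 = -\frac{4}{5}, classification follows.


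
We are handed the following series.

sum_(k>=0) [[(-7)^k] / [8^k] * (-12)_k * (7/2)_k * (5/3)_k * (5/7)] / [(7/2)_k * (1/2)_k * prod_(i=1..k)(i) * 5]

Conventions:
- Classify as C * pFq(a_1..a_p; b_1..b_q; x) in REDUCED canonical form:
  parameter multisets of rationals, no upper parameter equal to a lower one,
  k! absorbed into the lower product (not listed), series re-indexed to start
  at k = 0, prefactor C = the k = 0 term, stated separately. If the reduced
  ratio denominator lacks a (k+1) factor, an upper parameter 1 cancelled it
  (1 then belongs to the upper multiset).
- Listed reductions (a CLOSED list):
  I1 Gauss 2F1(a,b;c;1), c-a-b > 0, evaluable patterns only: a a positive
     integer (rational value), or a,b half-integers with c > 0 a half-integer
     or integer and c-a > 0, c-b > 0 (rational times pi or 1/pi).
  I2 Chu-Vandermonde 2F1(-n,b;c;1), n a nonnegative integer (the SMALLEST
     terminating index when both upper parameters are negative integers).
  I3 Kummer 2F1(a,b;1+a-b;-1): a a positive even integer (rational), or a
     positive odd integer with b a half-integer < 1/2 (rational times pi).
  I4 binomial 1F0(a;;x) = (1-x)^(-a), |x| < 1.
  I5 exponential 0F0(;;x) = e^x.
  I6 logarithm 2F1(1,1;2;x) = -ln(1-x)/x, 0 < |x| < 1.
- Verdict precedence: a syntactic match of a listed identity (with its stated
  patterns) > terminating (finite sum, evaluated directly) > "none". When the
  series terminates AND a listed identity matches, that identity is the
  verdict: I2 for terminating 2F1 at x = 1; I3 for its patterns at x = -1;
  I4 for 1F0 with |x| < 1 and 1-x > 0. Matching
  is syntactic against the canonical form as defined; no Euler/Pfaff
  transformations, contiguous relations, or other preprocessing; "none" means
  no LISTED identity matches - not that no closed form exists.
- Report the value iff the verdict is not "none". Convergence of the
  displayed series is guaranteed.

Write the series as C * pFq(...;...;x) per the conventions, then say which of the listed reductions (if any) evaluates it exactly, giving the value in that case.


x = -7/8 here; the reduced form reads 2F1, upper {-12, 5/3}, lower {1/2}, C = 1/7. Verdict: terminating (-12 upstairs). 13 nonzero terms in all; added directly. Sum: 2043502559555466343/457284284061696.

First insight: t_0 being 1/7, the two geometric factors (C = 1/7, x = -7/8) combine into one argument.
Ratio: r(k) = (-7/8) * (k-12) (k+5/3) / [(k+1/2) (k+1)] ; factor over Q: parameters, x = (-7/8), and C = 1/7.


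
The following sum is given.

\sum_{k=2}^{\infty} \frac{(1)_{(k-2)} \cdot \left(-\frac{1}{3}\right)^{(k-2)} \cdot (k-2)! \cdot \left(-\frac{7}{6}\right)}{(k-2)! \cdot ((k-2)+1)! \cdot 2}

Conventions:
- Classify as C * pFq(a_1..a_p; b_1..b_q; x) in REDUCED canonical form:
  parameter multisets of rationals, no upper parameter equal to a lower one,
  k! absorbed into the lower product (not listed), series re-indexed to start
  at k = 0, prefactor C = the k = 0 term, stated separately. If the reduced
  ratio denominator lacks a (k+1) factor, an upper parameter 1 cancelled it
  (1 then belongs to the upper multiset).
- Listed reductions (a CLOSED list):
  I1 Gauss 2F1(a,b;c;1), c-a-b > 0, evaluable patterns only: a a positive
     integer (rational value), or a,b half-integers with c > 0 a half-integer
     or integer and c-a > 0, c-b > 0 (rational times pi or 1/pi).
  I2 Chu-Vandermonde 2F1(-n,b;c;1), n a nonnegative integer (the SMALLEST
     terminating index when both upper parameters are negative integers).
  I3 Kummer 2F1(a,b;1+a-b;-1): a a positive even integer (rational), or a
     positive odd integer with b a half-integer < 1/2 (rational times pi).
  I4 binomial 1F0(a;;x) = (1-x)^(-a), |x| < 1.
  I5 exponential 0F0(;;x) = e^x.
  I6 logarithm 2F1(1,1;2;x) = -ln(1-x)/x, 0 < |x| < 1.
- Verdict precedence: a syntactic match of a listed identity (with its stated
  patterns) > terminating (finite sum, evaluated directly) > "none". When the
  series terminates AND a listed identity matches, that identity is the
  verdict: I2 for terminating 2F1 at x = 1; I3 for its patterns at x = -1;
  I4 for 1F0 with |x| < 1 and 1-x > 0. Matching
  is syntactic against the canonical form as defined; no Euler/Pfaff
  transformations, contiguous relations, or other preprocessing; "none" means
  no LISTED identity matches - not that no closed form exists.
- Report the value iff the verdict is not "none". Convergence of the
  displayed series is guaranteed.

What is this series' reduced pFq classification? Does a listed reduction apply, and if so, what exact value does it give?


With C = -\frac{7}{12}: the canonical form is 2F1(1, 1; 2; -\frac{1}{3}). Verdict: the I6 logarithm reduction matches (the logarithm: parameters (1,1;2), x = -\frac{1}{3}). Hence: \left(-\frac{7}{4}\right) \cdot \ln\left(\frac{4}{3}\right).

Structural cue: from the first term -\frac{7}{12}: the denominator's factorial ratio (C = -7/12, x = -1/3) is a lower Pochhammer.
Term ratio: r(k) = -\frac{1}{3} * (k+1) (k+1) / [(k+2) (k+1)] - poly over poly, x = -\frac{1}{3} from leading terms; C = -\frac{7}{12} at k = 0.


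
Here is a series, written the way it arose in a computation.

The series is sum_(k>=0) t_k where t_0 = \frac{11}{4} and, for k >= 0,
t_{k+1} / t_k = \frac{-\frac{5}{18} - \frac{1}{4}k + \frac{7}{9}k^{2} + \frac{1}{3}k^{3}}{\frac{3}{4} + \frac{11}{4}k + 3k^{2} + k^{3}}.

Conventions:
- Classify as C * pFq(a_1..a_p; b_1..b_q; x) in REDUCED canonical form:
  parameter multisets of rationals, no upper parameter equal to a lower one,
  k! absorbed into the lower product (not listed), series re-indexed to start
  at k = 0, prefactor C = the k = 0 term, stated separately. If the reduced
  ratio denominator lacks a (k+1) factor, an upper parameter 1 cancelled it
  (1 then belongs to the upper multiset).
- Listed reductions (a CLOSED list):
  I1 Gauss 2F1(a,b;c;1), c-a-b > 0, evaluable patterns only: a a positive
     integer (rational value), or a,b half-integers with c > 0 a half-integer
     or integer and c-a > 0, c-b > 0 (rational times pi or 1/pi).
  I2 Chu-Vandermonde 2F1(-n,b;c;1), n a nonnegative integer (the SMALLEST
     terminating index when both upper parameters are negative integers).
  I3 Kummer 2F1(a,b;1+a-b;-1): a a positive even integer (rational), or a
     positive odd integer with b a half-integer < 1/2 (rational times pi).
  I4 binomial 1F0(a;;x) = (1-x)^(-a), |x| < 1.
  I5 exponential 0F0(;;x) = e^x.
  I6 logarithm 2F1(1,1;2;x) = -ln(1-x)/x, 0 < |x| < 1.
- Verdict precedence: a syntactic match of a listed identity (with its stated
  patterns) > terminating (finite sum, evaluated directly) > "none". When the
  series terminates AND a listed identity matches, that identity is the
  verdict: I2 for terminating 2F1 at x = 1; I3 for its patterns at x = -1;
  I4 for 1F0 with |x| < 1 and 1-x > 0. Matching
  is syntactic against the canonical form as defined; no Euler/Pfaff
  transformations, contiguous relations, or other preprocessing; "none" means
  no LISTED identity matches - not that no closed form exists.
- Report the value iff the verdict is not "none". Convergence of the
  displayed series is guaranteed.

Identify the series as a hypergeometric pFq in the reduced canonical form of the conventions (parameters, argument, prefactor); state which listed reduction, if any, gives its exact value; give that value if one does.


Reduced: x = \frac{1}{3}, 2F1, upper = {-\frac{2}{3}, \frac{5}{2}}, lower = {\frac{3}{2}}, C = \frac{11}{4}. Verdict: none here - no I1-I6 shape fits x = \frac{1}{3} with lower {\frac{3}{2}}.

Key observation: x = \frac{1}{3} and the ratio is unreduced: k + 1/2 divides both sides (prefactor 11/4).
Term ratio: r(k) = \frac{1}{3} * (k-\frac{2}{3}) (k+\frac{5}{2}) / [(k+\frac{3}{2}) (k+1)] - rational; roots negated = parameters, x = \frac{1}{3}, C = \frac{11}{4}.


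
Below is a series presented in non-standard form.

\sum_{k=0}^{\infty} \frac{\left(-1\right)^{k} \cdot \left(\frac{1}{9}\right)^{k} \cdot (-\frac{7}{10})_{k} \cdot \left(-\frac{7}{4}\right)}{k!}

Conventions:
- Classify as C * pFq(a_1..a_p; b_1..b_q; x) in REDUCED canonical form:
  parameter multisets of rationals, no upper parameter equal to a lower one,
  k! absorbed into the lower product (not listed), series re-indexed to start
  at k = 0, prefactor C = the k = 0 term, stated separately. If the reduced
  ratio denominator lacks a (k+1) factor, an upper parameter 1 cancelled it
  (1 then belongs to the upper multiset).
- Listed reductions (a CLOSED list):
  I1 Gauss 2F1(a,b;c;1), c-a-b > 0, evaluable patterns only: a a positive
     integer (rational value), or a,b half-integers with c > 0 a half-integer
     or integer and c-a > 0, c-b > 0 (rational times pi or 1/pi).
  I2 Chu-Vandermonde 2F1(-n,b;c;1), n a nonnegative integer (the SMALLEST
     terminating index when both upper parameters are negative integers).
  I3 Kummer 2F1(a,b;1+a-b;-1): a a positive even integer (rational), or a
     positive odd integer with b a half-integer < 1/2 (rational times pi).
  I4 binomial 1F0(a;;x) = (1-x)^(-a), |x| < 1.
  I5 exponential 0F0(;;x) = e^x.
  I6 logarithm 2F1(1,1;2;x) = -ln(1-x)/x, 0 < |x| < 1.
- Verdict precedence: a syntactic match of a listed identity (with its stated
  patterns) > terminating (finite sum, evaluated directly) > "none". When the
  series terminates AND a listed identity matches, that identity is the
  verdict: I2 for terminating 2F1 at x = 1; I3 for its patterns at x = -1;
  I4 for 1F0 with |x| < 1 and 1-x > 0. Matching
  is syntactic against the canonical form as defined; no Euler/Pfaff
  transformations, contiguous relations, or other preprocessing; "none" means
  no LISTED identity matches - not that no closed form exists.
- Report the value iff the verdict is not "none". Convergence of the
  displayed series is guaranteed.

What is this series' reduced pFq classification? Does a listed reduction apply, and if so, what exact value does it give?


The series (x = -\frac{1}{9}) is 1F0: upper {-\frac{7}{10}}, lower {-}, prefactor -\frac{7}{4}. Verdict (x = -\frac{1}{9}): the binomial series (I4) applies (the 1F0 binomial series: exponent 7/10, x = -\frac{1}{9}). Hence: \left(-\frac{7}{4}\right) \cdot \left(\frac{10}{9}\right)^{\frac{7}{10}}.

First insight: x = -\frac{1}{9} and the (-1)^k factor (C = -7/4) folds into the argument's sign.
Ratio: r(k) = -\frac{1}{9} * (k-\frac{7}{10}) / [(k+1)] - rational in k. x = -\frac{1}{9}; t_0 = -\frac{7}{4}; negate the roots.
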